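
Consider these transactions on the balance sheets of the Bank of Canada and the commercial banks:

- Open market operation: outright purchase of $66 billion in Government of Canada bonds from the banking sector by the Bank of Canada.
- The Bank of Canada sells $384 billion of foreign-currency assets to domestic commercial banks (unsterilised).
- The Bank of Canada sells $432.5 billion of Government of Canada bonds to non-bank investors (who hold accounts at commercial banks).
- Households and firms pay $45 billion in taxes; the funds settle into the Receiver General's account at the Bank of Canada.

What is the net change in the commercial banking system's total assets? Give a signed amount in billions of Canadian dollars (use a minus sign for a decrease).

Bank of Canada balance sheet:
  Assets:      Securities −$366.5B, Foreign assets −$384B
  Liabilities: Bank reserves −$795.5B, Government deposits +$45B
Commercial banking system:
  Assets:      Reserves at CB −$795.5B, Securities −$66B, Foreign assets +$384B
  Liabilities: Checkable deposits −$477.5B
Change in total bank assets = -$477.5 billion.

-$477.5 billion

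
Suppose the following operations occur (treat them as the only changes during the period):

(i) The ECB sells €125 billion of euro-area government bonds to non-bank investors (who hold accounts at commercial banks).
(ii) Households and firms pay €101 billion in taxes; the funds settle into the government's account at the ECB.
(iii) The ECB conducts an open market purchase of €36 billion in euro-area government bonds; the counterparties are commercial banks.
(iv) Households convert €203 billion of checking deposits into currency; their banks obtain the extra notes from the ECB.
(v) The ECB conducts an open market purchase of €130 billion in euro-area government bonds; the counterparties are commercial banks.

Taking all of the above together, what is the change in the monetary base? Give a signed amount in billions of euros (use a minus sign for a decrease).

Asset sale (to non-banks) €125 billion: ECB balance sheet contracts → −€125B.
Government account inflow €101 billion: reserves shift to a non-base liability → −€101B.
OMO purchase (from banks) €36 billion: ECB balance sheet expands → +€36B.
Currency withdrawal €203 billion: just a shift between currency and reserves — both are base money → 0.
OMO purchase (from banks) €130 billion: ECB balance sheet expands → +€130B.
Net: −125 − 101 + 36 + 0 + 130 = -€60 billion.

-€60 billion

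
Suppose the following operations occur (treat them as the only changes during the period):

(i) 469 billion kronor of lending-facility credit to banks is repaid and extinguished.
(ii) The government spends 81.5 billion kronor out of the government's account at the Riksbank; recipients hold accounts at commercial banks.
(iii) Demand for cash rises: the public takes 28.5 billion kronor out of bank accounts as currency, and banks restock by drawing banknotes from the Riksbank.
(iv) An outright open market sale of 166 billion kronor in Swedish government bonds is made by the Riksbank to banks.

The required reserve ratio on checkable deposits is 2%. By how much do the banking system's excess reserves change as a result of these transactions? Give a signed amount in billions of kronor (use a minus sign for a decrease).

-583.06 billion

Discount-window repayment 469 billion kronor: reserves −469B, deposits 0.
Government spending 81.5 billion kronor: reserves +81.5B, deposits +81.5B.
Currency withdrawal 28.5 billion kronor: reserves −28.5B, deposits −28.5B.
OMO sale (to banks) 166 billion kronor: reserves −166B, deposits 0.
Totals: Δreserves = −582B, Δdeposits = +53B.
Δrequired reserves = 2% × +53B = +1.06B.
Δexcess reserves = Δreserves − Δrequired = −582B − (+1.06B) = -583.06 billion.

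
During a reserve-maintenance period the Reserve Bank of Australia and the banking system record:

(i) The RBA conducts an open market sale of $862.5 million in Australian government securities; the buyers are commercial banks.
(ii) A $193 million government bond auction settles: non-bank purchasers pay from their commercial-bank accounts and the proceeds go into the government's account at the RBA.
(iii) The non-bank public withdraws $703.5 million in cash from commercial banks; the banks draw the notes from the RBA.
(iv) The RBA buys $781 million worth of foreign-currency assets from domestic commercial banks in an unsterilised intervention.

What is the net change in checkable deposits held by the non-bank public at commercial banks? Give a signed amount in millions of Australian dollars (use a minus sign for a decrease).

-$896.5 million

OMO sale (to banks) $862.5 million: the counterparty is a bank, so public deposits are unchanged → 0.
Government account inflow $193 million: non-bank counterparties' bank balances fall → −$193M.
Currency withdrawal $703.5 million: non-bank counterparties' bank balances fall → −$703.5M.
FX purchase $781 million: the counterparty is a bank, so public deposits are unchanged → 0.
Net: 0 − 193 − 703.5 + 0 = -$896.5 million.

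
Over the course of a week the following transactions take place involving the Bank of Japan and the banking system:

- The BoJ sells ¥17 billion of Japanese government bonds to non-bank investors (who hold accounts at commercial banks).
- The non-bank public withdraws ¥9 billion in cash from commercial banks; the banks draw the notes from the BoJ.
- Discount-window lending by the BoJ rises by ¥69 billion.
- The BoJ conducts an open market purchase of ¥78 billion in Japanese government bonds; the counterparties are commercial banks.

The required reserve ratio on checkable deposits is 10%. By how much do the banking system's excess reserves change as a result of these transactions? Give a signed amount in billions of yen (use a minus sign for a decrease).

Asset sale (to non-banks) ¥17 billion: reserves −¥17B, deposits −¥17B.
Currency withdrawal ¥9 billion: reserves −¥9B, deposits −¥9B.
Discount-window loan ¥69 billion: reserves +¥69B, deposits 0.
OMO purchase (from banks) ¥78 billion: reserves +¥78B, deposits 0.
Totals: Δreserves = +¥121B, Δdeposits = −¥26B.
Δrequired reserves = 10% × −¥26B = −¥2.6B.
Δexcess reserves = Δreserves − Δrequired = +¥121B − (−¥2.6B) = +¥123.6 billion.

+¥123.6 billion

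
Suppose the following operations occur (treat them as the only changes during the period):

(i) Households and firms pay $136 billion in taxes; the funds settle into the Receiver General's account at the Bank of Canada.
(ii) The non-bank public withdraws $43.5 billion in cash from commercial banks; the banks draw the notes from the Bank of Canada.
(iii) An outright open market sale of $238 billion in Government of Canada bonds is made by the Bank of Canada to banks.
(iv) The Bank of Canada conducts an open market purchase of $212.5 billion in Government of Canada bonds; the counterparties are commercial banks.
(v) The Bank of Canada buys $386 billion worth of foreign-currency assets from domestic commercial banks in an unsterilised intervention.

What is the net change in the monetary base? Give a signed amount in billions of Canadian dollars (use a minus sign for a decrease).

Bank of Canada balance sheet:
  Assets:      Securities −$25.5B, Foreign assets +$386B
  Liabilities: Bank reserves +$181B, Currency in circulation +$43.5B, Government deposits +$136B
Monetary base = currency + reserves: +$43.5B + (+$181B) = +$224.5 billion.

+$224.5 billion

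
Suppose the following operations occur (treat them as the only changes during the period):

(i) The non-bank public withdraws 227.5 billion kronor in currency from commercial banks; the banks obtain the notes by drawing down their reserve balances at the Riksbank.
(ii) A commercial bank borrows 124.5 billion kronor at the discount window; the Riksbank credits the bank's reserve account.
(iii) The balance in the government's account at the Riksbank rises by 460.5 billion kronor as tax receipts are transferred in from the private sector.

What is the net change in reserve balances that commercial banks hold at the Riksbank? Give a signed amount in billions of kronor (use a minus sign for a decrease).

-563.5 billion

Currency withdrawal 227.5 billion kronor: banks swap reserves for currency → −227.5B.
Discount-window loan 124.5 billion kronor: the loan is credited to the bank's reserve account → +124.5B.
Government account inflow 460.5 billion kronor: funds move from bank reserves into the government account → −460.5B.
Net: −227.5 + 124.5 − 460.5 = -563.5 billion.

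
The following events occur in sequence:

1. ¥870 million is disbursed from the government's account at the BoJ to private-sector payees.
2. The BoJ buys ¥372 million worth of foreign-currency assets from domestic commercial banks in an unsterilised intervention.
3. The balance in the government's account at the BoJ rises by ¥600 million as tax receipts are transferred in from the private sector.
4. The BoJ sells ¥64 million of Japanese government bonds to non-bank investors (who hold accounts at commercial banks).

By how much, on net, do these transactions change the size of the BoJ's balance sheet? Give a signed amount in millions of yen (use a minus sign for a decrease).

BoJ balance sheet:
  Assets:      Securities −¥64M, Foreign assets +¥372M
  Liabilities: Bank reserves +¥578M, Government deposits −¥270M
Commercial banking system:
  Assets:      Reserves at CB +¥578M, Foreign assets −¥372M
  Liabilities: Checkable deposits +¥206M
Change in total BoJ assets = +¥308 million.

+¥308 million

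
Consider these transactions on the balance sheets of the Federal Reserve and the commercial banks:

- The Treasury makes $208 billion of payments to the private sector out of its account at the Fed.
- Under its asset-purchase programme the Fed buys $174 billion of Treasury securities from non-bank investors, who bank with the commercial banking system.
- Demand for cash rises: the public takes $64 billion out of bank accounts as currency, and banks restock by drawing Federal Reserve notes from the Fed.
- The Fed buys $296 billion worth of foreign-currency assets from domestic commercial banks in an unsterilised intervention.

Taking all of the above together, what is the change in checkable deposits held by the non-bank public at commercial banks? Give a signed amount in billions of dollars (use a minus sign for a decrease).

Fed balance sheet:
  Assets:      Securities +$174B, Foreign assets +$296B
  Liabilities: Bank reserves +$614B, Currency in circulation +$64B, Government deposits −$208B
Commercial banking system:
  Assets:      Reserves at CB +$614B, Foreign assets −$296B
  Liabilities: Checkable deposits +$318B
So the change in checkable deposits held by the non-bank public at commercial banks is +$318 billion.

+$318 billion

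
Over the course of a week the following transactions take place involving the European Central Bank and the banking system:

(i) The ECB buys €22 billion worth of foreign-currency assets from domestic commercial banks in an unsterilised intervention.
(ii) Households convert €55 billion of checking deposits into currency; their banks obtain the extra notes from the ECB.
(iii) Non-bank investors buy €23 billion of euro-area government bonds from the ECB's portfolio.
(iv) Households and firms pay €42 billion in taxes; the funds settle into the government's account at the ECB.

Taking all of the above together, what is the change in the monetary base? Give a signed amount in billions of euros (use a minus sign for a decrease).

-€43 billion

ECB balance sheet:
  Assets:      Securities −€23B, Foreign assets +€22B
  Liabilities: Bank reserves −€98B, Currency in circulation +€55B, Government deposits +€42B
Commercial banking system:
  Assets:      Reserves at CB −€98B, Foreign assets −€22B
  Liabilities: Checkable deposits −€120B
Monetary base = currency + reserves: +€55B + (−€98B) = -€43 billion.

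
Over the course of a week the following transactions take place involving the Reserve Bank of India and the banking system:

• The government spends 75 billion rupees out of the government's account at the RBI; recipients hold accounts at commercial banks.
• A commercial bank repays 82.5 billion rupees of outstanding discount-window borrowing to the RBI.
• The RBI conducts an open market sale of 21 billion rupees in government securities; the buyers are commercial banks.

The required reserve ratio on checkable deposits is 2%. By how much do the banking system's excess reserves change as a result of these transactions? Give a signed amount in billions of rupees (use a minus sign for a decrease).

Government spending 75 billion rupees: reserves +75B, deposits +75B.
Discount-window repayment 82.5 billion rupees: reserves −82.5B, deposits 0.
OMO sale (to banks) 21 billion rupees: reserves −21B, deposits 0.
Totals: Δreserves = −28.5B, Δdeposits = +75B.
Δrequired reserves = 2% × +75B = +1.5B.
Δexcess reserves = Δreserves − Δrequired = −28.5B − (+1.5B) = -30 billion.

-30 billion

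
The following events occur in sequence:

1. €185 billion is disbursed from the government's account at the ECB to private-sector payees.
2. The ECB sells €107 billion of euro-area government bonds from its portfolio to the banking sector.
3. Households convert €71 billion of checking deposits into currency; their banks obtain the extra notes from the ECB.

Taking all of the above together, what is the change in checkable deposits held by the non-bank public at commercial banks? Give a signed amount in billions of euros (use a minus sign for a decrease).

+€114 billion

Government spending €185 billion: non-bank counterparties' bank balances rise → +€185B.
OMO sale (to banks) €107 billion: the counterparty is a bank, so public deposits are unchanged → 0.
Currency withdrawal €71 billion: non-bank counterparties' bank balances fall → −€71B.
Net: 185 + 0 − 71 = +€114 billion.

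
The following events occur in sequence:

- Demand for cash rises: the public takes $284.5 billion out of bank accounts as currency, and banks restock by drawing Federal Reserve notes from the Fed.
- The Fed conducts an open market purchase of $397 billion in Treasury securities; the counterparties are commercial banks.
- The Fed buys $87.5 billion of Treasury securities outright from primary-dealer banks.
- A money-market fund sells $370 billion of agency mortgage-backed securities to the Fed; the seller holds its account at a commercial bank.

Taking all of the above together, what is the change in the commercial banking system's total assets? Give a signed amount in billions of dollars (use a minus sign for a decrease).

Fed balance sheet:
  Assets:      Securities +$854.5B
  Liabilities: Bank reserves +$570B, Currency in circulation +$284.5B
Commercial banking system:
  Assets:      Reserves at CB +$570B, Securities −$484.5B
  Liabilities: Checkable deposits +$85.5B
Change in total bank assets = +$85.5 billion.

+$85.5 billion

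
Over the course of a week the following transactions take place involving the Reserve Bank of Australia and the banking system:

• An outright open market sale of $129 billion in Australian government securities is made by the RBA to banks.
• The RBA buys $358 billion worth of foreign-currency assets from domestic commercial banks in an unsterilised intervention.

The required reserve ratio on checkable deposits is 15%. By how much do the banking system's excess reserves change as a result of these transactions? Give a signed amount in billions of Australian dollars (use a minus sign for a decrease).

OMO sale (to banks) $129 billion: reserves −$129B, deposits 0.
FX purchase $358 billion: reserves +$358B, deposits 0.
Totals: Δreserves = +$229B, Δdeposits = 0.
Δrequired reserves = 15% × 0 = 0.
Δexcess reserves = Δreserves − Δrequired = +$229B − (0) = +$229 billion.

+$229 billion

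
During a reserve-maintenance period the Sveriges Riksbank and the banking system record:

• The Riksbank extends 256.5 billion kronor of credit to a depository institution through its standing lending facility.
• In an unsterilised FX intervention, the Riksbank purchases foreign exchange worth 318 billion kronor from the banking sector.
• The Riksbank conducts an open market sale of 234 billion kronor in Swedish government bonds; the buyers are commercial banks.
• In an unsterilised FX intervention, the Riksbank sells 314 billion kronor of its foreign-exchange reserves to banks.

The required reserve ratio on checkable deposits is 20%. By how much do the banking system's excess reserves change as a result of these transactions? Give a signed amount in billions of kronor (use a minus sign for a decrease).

Discount-window loan 256.5 billion kronor: reserves +256.5B, deposits 0.
FX purchase 318 billion kronor: reserves +318B, deposits 0.
OMO sale (to banks) 234 billion kronor: reserves −234B, deposits 0.
FX sale 314 billion kronor: reserves −314B, deposits 0.
Totals: Δreserves = +26.5B, Δdeposits = 0.
Δrequired reserves = 20% × 0 = 0.
Δexcess reserves = Δreserves − Δrequired = +26.5B − (0) = +26.5 billion.

+26.5 billion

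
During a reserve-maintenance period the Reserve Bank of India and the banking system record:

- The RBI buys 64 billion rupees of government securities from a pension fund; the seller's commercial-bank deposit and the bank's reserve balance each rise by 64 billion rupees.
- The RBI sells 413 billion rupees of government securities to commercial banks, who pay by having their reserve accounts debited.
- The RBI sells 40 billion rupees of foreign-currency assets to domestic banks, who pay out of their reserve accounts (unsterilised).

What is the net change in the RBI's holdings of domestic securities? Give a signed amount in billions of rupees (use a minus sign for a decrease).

Asset purchase (from non-banks) 64 billion rupees: securities added to the RBI's portfolio → +64B.
OMO sale (to banks) 413 billion rupees: securities removed from the RBI's portfolio → −413B.
FX sale 40 billion rupees: the RBI's securities portfolio is untouched → 0.
Net: 64 − 413 + 0 = -349 billion.

-349 billion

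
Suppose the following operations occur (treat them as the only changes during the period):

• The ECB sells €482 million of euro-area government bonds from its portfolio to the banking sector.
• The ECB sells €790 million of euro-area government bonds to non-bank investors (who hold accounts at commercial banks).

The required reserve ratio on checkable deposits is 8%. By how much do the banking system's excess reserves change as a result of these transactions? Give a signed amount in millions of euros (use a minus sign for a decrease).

-€1208.8 million

OMO sale (to banks) €482 million: reserves −€482M, deposits 0.
Asset sale (to non-banks) €790 million: reserves −€790M, deposits −€790M.
Totals: Δreserves = −€1272M, Δdeposits = −€790M.
Δrequired reserves = 8% × −€790M = −€63.2M.
Δexcess reserves = Δreserves − Δrequired = −€1272M − (−€63.2M) = -€1208.8 million.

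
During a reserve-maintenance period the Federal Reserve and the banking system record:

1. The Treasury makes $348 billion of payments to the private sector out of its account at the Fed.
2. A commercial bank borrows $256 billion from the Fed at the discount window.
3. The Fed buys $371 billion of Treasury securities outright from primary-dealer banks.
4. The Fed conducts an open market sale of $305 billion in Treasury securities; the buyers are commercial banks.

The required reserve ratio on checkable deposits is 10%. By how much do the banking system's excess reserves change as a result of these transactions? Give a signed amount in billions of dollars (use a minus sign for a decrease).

+$635.2 billion

Government spending $348 billion: reserves +$348B, deposits +$348B.
Discount-window loan $256 billion: reserves +$256B, deposits 0.
OMO purchase (from banks) $371 billion: reserves +$371B, deposits 0.
OMO sale (to banks) $305 billion: reserves −$305B, deposits 0.
Totals: Δreserves = +$670B, Δdeposits = +$348B.
Δrequired reserves = 10% × +$348B = +$34.8B.
Δexcess reserves = Δreserves − Δrequired = +$670B − (+$34.8B) = +$635.2 billion.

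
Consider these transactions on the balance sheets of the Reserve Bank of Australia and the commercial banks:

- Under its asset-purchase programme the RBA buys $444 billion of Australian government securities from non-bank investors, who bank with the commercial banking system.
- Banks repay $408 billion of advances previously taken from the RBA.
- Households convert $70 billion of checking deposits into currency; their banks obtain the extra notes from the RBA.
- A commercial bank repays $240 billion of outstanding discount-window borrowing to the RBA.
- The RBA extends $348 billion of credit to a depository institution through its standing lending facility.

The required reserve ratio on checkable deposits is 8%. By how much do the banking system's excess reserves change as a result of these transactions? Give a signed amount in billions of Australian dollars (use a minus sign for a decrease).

Asset purchase (from non-banks) $444 billion: reserves +$444B, deposits +$444B.
Discount-window repayment $408 billion: reserves −$408B, deposits 0.
Currency withdrawal $70 billion: reserves −$70B, deposits −$70B.
Discount-window repayment $240 billion: reserves −$240B, deposits 0.
Discount-window loan $348 billion: reserves +$348B, deposits 0.
Totals: Δreserves = +$74B, Δdeposits = +$374B.
Δrequired reserves = 8% × +$374B = +$29.92B.
Δexcess reserves = Δreserves − Δrequired = +$74B − (+$29.92B) = +$44.08 billion.

+$44.08 billion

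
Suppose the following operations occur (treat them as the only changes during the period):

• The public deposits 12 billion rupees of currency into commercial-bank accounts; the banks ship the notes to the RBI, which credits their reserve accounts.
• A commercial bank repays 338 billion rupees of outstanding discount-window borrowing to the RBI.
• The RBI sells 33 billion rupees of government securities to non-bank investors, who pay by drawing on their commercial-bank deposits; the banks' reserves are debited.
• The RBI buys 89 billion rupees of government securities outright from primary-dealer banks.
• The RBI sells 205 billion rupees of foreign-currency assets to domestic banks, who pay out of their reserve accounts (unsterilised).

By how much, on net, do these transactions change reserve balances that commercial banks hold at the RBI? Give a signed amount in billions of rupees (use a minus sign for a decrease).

RBI balance sheet:
  Assets:      Securities +56B, Loans to banks −338B, Foreign assets −205B
  Liabilities: Bank reserves −475B, Currency in circulation −12B
Commercial banking system:
  Assets:      Reserves at CB −475B, Securities −89B, Foreign assets +205B
  Liabilities: Checkable deposits −21B, Borrowings from CB −338B
So the change in reserve balances that commercial banks hold at the RBI is -475 billion.

-475 billion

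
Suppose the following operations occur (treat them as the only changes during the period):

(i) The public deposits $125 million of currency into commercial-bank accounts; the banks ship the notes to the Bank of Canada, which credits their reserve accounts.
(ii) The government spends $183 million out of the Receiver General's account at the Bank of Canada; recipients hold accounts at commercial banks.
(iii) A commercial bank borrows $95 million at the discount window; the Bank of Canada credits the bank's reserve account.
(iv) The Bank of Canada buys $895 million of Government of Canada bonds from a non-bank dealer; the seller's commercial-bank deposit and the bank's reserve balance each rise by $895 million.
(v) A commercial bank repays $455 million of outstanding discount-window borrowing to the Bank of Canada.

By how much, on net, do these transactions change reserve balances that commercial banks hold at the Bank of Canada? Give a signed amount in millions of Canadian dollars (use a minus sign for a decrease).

Bank of Canada balance sheet:
  Assets:      Securities +$895M, Loans to banks −$360M
  Liabilities: Bank reserves +$843M, Currency in circulation −$125M, Government deposits −$183M
So the change in reserve balances that commercial banks hold at the Bank of Canada is +$843 million.

+$843 million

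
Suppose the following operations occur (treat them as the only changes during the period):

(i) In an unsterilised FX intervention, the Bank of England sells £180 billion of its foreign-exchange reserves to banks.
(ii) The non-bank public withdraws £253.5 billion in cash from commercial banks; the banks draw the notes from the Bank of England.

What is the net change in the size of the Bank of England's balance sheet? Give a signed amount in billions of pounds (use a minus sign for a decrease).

-£180 billion

FX sale £180 billion: a Bank of England asset is shed → −£180B.
Currency withdrawal £253.5 billion: only the composition of liabilities changes → 0.
Net: −180 + 0 = -£180 billion.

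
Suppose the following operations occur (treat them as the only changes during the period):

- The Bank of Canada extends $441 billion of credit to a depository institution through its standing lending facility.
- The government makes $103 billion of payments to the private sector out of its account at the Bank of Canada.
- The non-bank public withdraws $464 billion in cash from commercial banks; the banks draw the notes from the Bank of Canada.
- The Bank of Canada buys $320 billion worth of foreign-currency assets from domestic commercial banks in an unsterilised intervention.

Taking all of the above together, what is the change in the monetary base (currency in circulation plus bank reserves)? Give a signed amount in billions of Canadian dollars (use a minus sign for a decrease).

Discount-window loan $441 billion: Bank of Canada balance sheet expands → +$441B.
Government spending $103 billion: a non-base liability converts back to reserves → +$103B.
Currency withdrawal $464 billion: just a shift between currency and reserves — both are base money → 0.
FX purchase $320 billion: Bank of Canada balance sheet expands → +$320B.
Net: 441 + 103 + 0 + 320 = +$864 billion.

+$864 billion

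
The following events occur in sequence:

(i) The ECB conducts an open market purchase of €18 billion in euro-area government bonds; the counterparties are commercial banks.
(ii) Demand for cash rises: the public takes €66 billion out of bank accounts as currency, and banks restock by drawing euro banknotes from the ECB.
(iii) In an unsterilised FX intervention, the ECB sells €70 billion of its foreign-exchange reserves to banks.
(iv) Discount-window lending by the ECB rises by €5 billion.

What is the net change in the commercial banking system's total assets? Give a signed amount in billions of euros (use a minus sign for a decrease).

-€61 billion

ECB balance sheet:
  Assets:      Securities +€18B, Loans to banks +€5B, Foreign assets −€70B
  Liabilities: Bank reserves −€113B, Currency in circulation +€66B
Commercial banking system:
  Assets:      Reserves at CB −€113B, Securities −€18B, Foreign assets +€70B
  Liabilities: Checkable deposits −€66B, Borrowings from CB +€5B
Change in total bank assets = -€61 billion.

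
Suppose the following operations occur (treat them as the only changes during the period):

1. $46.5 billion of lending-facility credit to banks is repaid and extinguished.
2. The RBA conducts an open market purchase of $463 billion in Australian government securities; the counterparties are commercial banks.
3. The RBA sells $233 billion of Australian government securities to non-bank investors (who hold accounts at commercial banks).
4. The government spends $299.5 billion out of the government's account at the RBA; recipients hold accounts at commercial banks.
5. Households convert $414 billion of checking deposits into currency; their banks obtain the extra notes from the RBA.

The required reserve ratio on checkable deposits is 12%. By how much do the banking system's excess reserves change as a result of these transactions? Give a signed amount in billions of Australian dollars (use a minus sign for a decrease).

+$110.7 billion

Discount-window repayment $46.5 billion: reserves −$46.5B, deposits 0.
OMO purchase (from banks) $463 billion: reserves +$463B, deposits 0.
Asset sale (to non-banks) $233 billion: reserves −$233B, deposits −$233B.
Government spending $299.5 billion: reserves +$299.5B, deposits +$299.5B.
Currency withdrawal $414 billion: reserves −$414B, deposits −$414B.
Totals: Δreserves = +$69B, Δdeposits = −$347.5B.
Δrequired reserves = 12% × −$347.5B = −$41.7B.
Δexcess reserves = Δreserves − Δrequired = +$69B − (−$41.7B) = +$110.7 billion.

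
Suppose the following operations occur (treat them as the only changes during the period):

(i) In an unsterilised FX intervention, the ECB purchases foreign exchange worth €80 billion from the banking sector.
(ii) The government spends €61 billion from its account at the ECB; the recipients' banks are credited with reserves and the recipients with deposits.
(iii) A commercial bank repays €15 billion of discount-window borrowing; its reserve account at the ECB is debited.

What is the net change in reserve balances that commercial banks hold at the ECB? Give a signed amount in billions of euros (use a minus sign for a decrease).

+€126 billion

FX purchase €80 billion: the ECB pays by crediting reserve accounts → +€80B.
Government spending €61 billion: government payments flow into bank reserve accounts → +€61B.
Discount-window repayment €15 billion: repayment is debited from reserves → −€15B.
Net: 80 + 61 − 15 = +€126 billion.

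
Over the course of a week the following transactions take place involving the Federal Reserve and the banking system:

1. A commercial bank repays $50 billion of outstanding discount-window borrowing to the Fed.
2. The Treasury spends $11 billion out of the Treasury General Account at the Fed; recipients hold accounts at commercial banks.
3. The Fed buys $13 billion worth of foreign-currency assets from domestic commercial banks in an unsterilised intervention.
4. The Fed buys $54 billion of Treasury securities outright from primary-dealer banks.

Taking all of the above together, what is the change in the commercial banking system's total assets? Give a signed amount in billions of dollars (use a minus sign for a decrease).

-$39 billion

Fed balance sheet:
  Assets:      Securities +$54B, Loans to banks −$50B, Foreign assets +$13B
  Liabilities: Bank reserves +$28B, Government deposits −$11B
Commercial banking system:
  Assets:      Reserves at CB +$28B, Securities −$54B, Foreign assets −$13B
  Liabilities: Checkable deposits +$11B, Borrowings from CB −$50B
Change in total bank assets = -$39 billion.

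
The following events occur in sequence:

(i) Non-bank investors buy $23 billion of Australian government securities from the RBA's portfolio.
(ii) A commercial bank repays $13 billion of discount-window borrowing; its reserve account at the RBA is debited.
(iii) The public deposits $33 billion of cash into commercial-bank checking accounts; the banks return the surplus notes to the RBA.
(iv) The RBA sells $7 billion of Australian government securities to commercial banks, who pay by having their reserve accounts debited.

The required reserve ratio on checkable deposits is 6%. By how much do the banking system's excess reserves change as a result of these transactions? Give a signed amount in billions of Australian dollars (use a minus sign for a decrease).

Asset sale (to non-banks) $23 billion: reserves −$23B, deposits −$23B.
Discount-window repayment $13 billion: reserves −$13B, deposits 0.
Currency deposit $33 billion: reserves +$33B, deposits +$33B.
OMO sale (to banks) $7 billion: reserves −$7B, deposits 0.
Totals: Δreserves = −$10B, Δdeposits = +$10B.
Δrequired reserves = 6% × +$10B = +$0.6B.
Δexcess reserves = Δreserves − Δrequired = −$10B − (+$0.6B) = -$10.6 billion.

-$10.6 billion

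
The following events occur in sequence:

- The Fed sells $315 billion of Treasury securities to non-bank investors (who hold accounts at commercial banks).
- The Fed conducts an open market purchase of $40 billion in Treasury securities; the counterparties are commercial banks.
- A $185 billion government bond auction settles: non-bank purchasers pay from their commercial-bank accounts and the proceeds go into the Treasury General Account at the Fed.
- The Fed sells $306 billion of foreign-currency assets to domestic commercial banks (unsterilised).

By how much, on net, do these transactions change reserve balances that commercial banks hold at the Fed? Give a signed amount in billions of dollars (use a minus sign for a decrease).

-$766 billion

Fed balance sheet:
  Assets:      Securities −$275B, Foreign assets −$306B
  Liabilities: Bank reserves −$766B, Government deposits +$185B
Commercial banking system:
  Assets:      Reserves at CB −$766B, Securities −$40B, Foreign assets +$306B
  Liabilities: Checkable deposits −$500B
So the change in reserve balances that commercial banks hold at the Fed is -$766 billion.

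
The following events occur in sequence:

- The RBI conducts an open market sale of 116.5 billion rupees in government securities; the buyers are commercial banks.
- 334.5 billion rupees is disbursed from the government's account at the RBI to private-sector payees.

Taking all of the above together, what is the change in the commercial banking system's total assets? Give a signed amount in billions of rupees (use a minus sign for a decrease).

+334.5 billion

RBI balance sheet:
  Assets:      Securities −116.5B
  Liabilities: Bank reserves +218B, Government deposits −334.5B
Commercial banking system:
  Assets:      Reserves at CB +218B, Securities +116.5B
  Liabilities: Checkable deposits +334.5B
Change in total bank assets = +334.5 billion.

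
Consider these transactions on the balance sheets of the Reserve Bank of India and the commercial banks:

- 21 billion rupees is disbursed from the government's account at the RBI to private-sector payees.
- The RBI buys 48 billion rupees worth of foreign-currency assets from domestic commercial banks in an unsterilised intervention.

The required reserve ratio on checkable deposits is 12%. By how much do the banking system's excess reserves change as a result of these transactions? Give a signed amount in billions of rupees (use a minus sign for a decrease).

Government spending 21 billion rupees: reserves +21B, deposits +21B.
FX purchase 48 billion rupees: reserves +48B, deposits 0.
Totals: Δreserves = +69B, Δdeposits = +21B.
Δrequired reserves = 12% × +21B = +2.52B.
Δexcess reserves = Δreserves − Δrequired = +69B − (+2.52B) = +66.48 billion.

+66.48 billion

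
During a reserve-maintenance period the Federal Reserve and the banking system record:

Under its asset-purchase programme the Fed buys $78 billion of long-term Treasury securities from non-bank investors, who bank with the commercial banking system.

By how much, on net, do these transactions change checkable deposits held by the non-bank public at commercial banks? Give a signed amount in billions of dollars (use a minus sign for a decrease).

+$78 billion

Asset purchase (from non-banks) $78 billion: non-bank counterparties' bank balances rise → +$78B.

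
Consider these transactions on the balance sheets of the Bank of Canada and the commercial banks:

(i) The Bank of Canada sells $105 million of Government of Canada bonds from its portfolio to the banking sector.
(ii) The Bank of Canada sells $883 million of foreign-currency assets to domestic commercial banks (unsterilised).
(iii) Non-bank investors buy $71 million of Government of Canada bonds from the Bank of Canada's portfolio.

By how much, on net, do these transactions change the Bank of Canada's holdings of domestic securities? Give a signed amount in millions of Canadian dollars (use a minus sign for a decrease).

-$176 million

Bank of Canada balance sheet:
  Assets:      Securities −$176M, Foreign assets −$883M
  Liabilities: Bank reserves −$1059M
Commercial banking system:
  Assets:      Reserves at CB −$1059M, Securities +$105M, Foreign assets +$883M
  Liabilities: Checkable deposits −$71M
So the change in the Bank of Canada's holdings of domestic securities is -$176 million.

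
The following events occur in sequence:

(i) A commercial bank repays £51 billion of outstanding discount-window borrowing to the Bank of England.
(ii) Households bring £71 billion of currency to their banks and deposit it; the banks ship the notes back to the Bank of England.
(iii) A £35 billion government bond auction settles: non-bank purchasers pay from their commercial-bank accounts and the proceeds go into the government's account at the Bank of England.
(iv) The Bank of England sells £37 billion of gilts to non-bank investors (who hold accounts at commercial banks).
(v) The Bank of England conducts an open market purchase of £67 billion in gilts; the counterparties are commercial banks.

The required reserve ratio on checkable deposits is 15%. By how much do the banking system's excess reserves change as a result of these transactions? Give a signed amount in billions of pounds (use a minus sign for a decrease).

+£15.15 billion

Discount-window repayment £51 billion: reserves −£51B, deposits 0.
Currency deposit £71 billion: reserves +£71B, deposits +£71B.
Government account inflow £35 billion: reserves −£35B, deposits −£35B.
Asset sale (to non-banks) £37 billion: reserves −£37B, deposits −£37B.
OMO purchase (from banks) £67 billion: reserves +£67B, deposits 0.
Totals: Δreserves = +£15B, Δdeposits = −£1B.
Δrequired reserves = 15% × −£1B = −£0.15B.
Δexcess reserves = Δreserves − Δrequired = +£15B − (−£0.15B) = +£15.15 billion.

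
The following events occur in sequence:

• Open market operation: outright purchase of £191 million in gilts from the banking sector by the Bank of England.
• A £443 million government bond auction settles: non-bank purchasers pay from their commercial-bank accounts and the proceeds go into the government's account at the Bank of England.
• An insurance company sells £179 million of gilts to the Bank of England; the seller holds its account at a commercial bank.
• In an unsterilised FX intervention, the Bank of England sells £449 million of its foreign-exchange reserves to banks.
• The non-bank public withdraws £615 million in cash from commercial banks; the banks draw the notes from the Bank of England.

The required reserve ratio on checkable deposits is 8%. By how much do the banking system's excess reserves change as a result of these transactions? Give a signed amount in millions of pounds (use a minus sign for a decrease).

OMO purchase (from banks) £191 million: reserves +£191M, deposits 0.
Government account inflow £443 million: reserves −£443M, deposits −£443M.
Asset purchase (from non-banks) £179 million: reserves +£179M, deposits +£179M.
FX sale £449 million: reserves −£449M, deposits 0.
Currency withdrawal £615 million: reserves −£615M, deposits −£615M.
Totals: Δreserves = −£1137M, Δdeposits = −£879M.
Δrequired reserves = 8% × −£879M = −£70.32M.
Δexcess reserves = Δreserves − Δrequired = −£1137M − (−£70.32M) = -£1066.68 million.

-£1066.68 million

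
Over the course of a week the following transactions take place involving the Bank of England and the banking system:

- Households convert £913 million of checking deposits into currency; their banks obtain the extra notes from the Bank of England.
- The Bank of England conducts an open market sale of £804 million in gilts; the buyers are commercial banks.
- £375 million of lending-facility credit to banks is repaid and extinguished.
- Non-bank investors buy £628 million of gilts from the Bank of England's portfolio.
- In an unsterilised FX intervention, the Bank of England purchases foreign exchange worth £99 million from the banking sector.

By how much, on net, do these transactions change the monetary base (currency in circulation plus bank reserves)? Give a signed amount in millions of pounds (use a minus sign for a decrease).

Bank of England balance sheet:
  Assets:      Securities −£1432M, Loans to banks −£375M, Foreign assets +£99M
  Liabilities: Bank reserves −£2621M, Currency in circulation +£913M
Monetary base = currency + reserves: +£913M + (−£2621M) = -£1708 million.

-£1708 million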